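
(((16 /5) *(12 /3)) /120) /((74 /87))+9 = 8441 /925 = 9.13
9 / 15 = 3 / 5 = 0.60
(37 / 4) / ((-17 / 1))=-37 / 68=-0.54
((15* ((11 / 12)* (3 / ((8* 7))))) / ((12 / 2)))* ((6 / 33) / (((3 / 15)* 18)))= 25 / 4032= 0.01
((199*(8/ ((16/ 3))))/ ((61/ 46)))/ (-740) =-13731/ 45140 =-0.30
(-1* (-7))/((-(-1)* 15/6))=14/5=2.80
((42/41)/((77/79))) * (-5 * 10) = -23700/451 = -52.55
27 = 27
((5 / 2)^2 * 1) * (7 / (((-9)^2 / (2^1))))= 175 / 162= 1.08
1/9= 0.11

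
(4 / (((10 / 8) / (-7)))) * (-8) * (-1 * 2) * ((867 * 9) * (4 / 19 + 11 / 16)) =-238584528 / 95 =-2511416.08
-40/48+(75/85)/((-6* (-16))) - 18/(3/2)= -20929/1632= -12.82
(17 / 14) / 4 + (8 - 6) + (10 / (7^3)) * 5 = 6721 / 2744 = 2.45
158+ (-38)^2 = 1602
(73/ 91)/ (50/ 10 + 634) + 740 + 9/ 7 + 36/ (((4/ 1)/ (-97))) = -131.71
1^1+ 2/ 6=4/ 3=1.33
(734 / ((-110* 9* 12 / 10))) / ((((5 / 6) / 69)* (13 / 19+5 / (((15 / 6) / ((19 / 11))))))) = -160379 / 12975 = -12.36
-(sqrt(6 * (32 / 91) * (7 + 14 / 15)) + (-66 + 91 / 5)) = 239 / 5 - 8 * sqrt(1105) / 65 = 43.71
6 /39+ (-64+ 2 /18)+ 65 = 148 /117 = 1.26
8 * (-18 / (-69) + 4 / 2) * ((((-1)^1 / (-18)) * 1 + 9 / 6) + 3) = 82.40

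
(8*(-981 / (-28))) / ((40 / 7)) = 981 / 20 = 49.05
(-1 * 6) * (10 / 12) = -5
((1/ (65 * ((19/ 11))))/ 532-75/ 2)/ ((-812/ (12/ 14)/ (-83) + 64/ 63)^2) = -96238513743057/ 396485292578960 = -0.24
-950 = -950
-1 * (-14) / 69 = 0.20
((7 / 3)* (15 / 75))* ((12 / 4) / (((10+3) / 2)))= 0.22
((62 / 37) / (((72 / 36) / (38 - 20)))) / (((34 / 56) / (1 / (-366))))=-2604 / 38369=-0.07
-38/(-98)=19/49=0.39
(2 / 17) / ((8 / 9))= 9 / 68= 0.13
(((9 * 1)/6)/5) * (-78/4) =-117/20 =-5.85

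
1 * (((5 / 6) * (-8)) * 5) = -33.33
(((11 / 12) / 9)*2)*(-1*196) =-1078 / 27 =-39.93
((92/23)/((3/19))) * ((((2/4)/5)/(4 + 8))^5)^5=19/7154716248305175972009738240000000000000000000000000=0.00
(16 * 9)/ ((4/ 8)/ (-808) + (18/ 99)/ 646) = -826797312/ 1937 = -426844.25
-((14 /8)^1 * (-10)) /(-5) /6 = -7 /12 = -0.58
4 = 4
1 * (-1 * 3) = -3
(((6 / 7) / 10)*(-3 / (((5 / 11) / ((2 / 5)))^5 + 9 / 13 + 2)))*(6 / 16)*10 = -50247912 / 239034635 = -0.21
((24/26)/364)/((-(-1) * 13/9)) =27/15379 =0.00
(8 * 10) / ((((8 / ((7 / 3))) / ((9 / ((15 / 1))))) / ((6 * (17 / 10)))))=714 / 5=142.80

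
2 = 2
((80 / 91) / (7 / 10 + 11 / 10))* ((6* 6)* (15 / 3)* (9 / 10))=7200 / 91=79.12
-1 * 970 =-970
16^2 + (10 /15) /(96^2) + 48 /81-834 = -2660693 /4608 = -577.41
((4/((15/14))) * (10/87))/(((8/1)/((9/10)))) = 7/145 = 0.05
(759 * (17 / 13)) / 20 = 12903 / 260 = 49.63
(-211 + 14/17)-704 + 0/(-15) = -914.18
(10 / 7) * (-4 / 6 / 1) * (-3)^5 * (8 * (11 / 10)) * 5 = 71280 / 7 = 10182.86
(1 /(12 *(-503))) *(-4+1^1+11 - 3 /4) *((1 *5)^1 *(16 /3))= -145 /4527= -0.03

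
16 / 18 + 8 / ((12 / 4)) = 32 / 9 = 3.56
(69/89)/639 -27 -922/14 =-12321889/132699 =-92.86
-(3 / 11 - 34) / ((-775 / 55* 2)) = -371 / 310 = -1.20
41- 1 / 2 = 81 / 2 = 40.50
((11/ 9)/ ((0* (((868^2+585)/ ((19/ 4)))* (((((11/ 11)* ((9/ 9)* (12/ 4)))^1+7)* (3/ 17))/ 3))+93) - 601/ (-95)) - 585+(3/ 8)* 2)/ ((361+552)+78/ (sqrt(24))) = -22649613613/ 35384242761+322502713* sqrt(6)/ 70768485522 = -0.63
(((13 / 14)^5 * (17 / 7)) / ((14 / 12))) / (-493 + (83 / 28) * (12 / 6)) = -6311981 / 2139329416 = -0.00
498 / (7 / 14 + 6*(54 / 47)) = 46812 / 695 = 67.36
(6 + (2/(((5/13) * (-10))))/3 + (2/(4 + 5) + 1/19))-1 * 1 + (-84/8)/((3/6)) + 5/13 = -15.51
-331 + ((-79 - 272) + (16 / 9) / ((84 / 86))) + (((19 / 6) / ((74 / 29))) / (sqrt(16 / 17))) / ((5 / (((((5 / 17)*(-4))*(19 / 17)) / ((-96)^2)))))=-128554 / 189 - 10469*sqrt(17) / 1182560256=-680.18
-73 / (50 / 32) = -1168 / 25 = -46.72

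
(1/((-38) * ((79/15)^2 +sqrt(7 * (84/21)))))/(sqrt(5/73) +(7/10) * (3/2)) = -164250/(19 * (20 * sqrt(365) +1533) * (450 * sqrt(7) +6241)) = -0.00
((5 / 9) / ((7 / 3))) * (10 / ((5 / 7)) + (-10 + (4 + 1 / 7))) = 1.94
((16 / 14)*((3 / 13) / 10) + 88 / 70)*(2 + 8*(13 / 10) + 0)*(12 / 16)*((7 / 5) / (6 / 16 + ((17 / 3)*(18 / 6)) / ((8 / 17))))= 744 / 1625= 0.46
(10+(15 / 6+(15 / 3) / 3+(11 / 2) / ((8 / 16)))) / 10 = 151 / 60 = 2.52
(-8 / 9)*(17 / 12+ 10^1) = -274 / 27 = -10.15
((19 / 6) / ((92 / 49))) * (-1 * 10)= -16.87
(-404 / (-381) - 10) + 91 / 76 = -7.74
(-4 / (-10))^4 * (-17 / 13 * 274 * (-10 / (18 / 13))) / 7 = 74528 / 7875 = 9.46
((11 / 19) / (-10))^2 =121 / 36100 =0.00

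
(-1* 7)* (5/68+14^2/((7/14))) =-186627/68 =-2744.51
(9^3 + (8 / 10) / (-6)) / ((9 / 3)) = 10933 / 45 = 242.96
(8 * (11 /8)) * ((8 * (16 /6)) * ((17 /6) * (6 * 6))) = 23936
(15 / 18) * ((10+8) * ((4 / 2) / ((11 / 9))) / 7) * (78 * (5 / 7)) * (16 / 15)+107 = 169993 / 539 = 315.39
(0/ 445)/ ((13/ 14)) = 0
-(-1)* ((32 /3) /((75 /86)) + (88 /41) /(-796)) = 22448618 /1835775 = 12.23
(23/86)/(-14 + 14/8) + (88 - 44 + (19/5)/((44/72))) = 50.20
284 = 284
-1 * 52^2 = -2704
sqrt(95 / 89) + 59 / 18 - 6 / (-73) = sqrt(8455) / 89 + 4415 / 1314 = 4.39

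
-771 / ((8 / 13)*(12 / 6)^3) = -10023 / 64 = -156.61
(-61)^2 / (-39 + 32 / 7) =-26047 / 241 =-108.08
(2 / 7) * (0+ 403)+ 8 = 862 / 7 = 123.14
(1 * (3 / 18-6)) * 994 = -17395 / 3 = -5798.33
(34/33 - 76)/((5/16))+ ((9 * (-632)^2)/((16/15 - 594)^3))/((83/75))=-288953105890358056/1204379694821985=-239.92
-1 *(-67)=67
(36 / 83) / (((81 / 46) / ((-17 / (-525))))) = 3128 / 392175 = 0.01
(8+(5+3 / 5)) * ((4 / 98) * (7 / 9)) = 136 / 315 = 0.43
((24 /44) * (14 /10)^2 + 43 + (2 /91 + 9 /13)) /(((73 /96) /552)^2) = 242085173133312 /10258325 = 23598898.76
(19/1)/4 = 19/4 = 4.75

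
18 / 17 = 1.06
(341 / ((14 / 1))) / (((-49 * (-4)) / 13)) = 4433 / 2744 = 1.62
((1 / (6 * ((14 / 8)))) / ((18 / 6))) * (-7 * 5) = -10 / 9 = -1.11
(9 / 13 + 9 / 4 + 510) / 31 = 26673 / 1612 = 16.55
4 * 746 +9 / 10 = 29849 / 10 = 2984.90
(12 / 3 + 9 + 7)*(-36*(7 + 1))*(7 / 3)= -13440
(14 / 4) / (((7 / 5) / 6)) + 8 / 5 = 83 / 5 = 16.60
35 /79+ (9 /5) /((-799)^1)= 139114 /315605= 0.44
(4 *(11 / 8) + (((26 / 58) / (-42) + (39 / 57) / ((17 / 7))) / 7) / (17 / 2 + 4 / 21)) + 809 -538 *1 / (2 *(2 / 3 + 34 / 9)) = 28871604499 / 38292296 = 753.98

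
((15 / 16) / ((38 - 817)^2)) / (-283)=-15 / 2747776048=-0.00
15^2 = 225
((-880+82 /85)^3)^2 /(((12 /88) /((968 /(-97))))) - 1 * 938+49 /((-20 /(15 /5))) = -4940696830108428278374461342340247 /146334012062500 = -33763147476597795740.66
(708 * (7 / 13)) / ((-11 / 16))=-79296 / 143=-554.52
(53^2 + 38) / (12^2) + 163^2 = 26588.77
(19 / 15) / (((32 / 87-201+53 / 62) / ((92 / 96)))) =-0.01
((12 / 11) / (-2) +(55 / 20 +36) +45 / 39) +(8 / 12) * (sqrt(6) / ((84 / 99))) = 11 * sqrt(6) / 14 +22513 / 572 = 41.28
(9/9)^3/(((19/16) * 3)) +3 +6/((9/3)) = 301/57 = 5.28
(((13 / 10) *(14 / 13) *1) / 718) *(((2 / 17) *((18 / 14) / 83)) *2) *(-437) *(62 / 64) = -121923 / 40523920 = -0.00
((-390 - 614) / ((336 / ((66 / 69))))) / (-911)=2761 / 880026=0.00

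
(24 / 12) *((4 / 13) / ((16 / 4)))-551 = -7161 / 13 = -550.85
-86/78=-43/39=-1.10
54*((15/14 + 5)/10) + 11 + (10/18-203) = -19991/126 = -158.66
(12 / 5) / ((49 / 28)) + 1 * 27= 993 / 35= 28.37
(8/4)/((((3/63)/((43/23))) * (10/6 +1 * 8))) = 5418/667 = 8.12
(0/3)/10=0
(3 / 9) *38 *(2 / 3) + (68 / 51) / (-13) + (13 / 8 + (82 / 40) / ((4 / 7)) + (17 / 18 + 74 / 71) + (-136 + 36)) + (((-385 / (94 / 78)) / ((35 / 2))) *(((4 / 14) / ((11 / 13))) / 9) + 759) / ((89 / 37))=4491048618779 / 19458981360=230.80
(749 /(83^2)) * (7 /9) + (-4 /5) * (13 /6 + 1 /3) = -118759 /62001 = -1.92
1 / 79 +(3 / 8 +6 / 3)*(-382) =-907.24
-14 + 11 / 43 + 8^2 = 2161 / 43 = 50.26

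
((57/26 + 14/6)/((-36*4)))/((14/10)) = -1765/78624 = -0.02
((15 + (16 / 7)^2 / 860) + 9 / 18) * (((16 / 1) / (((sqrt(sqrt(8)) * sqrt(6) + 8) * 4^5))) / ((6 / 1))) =-326713 * 2^(1 / 4) * sqrt(3) / 240703680-326713 * 2^(3 / 4) * sqrt(3) / 1283752960 + 326713 * sqrt(2) / 320938240 + 326713 / 60175920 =0.00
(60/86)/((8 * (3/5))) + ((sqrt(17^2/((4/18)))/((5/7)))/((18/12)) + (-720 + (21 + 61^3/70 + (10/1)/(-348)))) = 119 * sqrt(2)/5 + 1332238657/523740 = 2577.36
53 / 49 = 1.08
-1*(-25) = 25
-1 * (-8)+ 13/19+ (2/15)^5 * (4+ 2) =41766841/4809375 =8.68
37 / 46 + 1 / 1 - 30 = -1297 / 46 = -28.20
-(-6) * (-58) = -348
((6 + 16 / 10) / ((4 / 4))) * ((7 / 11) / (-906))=-133 / 24915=-0.01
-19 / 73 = -0.26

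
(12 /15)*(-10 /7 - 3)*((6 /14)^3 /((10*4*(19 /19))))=-837 /120050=-0.01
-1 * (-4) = 4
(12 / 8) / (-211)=-0.01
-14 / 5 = -2.80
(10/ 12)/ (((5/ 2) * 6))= 1/ 18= 0.06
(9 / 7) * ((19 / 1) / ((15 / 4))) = 228 / 35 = 6.51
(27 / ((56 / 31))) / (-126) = -93 / 784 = -0.12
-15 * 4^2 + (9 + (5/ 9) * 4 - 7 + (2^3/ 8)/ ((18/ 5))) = -471/ 2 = -235.50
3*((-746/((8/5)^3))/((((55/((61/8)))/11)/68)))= -29010075/512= -56660.30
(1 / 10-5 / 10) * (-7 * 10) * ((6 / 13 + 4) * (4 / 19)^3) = 103936 / 89167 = 1.17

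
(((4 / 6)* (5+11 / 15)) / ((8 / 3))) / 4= 43 / 120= 0.36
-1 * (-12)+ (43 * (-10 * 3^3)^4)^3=11933574168558509113347000000000012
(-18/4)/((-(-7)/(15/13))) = -135/182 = -0.74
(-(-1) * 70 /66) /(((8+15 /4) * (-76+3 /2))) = -280 /231099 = -0.00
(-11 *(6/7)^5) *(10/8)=-106920/16807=-6.36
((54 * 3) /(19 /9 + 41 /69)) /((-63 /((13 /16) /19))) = -24219 /595840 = -0.04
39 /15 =13 /5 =2.60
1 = 1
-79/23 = -3.43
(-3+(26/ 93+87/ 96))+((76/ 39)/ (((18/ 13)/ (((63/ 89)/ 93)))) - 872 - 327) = -954148829/ 794592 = -1200.80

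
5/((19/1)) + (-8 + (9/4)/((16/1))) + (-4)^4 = 302059/1216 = 248.40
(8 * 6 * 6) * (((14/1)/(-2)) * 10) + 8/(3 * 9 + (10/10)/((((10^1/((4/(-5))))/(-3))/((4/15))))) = -68200280/3383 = -20159.70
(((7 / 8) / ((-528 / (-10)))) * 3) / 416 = 35 / 292864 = 0.00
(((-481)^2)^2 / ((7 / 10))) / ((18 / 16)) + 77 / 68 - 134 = 291191842457035 / 4284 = 67971952020.78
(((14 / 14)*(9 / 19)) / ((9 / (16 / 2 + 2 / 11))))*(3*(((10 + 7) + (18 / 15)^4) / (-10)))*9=-2896803 / 130625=-22.18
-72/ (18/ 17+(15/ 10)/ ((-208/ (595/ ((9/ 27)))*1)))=56576/ 9283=6.09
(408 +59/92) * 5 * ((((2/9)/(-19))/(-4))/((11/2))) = 187975/173052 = 1.09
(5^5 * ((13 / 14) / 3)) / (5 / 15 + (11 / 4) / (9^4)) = 177693750 / 61313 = 2898.14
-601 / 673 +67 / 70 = 3021 / 47110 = 0.06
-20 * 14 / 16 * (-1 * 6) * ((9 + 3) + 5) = 1785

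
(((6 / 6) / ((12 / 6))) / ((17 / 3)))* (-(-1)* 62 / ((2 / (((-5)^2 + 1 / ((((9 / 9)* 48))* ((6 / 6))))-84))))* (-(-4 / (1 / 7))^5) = -47199972064 / 17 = -2776468944.94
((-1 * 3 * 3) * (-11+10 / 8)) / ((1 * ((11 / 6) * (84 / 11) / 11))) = 3861 / 56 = 68.95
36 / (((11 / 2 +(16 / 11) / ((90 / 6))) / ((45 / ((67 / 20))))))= 10692000 / 123749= 86.40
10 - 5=5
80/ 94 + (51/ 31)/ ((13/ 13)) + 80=120197/ 1457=82.50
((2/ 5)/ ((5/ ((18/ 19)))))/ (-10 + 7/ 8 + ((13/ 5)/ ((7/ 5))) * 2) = -672/ 47975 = -0.01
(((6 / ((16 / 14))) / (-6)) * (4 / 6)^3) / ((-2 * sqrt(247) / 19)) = 7 * sqrt(247) / 702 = 0.16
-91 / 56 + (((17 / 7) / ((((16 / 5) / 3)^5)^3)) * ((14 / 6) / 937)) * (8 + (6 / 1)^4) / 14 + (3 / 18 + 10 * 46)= 2601836644489713611890685 / 5671509111537231986688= 458.76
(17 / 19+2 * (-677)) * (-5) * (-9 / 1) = -1156905 / 19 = -60889.74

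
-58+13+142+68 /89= 8701 /89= 97.76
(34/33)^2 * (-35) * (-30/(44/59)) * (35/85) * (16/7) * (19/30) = 10671920/11979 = 890.89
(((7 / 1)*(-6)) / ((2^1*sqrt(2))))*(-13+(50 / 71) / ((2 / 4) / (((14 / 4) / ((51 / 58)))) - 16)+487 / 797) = 9522391473*sqrt(2) / 72940643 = 184.63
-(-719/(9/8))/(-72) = -719/81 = -8.88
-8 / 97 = -0.08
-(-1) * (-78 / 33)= -26 / 11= -2.36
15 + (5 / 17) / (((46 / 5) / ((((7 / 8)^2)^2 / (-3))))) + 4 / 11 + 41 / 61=103354887385 / 6447783936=16.03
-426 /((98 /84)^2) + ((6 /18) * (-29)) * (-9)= -11073 /49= -225.98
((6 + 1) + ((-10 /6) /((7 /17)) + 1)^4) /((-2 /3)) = -18138583 /129654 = -139.90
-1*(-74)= 74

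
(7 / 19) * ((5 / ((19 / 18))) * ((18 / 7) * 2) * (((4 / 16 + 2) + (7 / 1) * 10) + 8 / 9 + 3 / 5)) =238914 / 361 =661.81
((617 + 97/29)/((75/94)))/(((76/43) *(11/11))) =3635779/8265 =439.90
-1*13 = -13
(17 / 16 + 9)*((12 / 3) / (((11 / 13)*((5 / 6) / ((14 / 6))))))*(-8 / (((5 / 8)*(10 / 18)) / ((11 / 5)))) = -4219488 / 625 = -6751.18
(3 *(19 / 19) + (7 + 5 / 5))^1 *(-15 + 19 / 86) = -162.57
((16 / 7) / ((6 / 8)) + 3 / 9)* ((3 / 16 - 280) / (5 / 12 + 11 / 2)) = -4477 / 28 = -159.89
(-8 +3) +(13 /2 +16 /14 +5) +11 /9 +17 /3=1831 /126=14.53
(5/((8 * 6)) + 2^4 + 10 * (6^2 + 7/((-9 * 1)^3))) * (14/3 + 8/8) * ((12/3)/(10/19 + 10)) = 1416600157/1749600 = 809.67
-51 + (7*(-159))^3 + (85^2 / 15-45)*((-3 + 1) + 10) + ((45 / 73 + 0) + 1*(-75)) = -301945489862 / 219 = -1378746529.05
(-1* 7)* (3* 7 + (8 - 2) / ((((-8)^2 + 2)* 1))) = -1624 / 11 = -147.64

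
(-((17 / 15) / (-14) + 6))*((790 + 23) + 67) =-109384 / 21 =-5208.76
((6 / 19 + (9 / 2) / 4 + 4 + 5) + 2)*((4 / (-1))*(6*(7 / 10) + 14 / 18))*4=-847168 / 855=-990.84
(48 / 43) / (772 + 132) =6 / 4859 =0.00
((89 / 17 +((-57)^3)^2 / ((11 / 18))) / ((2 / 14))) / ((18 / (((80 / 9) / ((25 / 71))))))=41726978328071848 / 75735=550960300099.98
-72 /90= -4 /5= -0.80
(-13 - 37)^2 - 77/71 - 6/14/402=2498.91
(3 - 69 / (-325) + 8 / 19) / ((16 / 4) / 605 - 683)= -2714756 / 510315585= -0.01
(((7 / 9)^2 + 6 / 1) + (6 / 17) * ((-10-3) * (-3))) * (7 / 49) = 4007 / 1377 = 2.91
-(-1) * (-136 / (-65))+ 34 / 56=4913 / 1820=2.70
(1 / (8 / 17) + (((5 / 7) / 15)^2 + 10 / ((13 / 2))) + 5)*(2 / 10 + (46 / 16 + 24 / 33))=18997871 / 576576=32.95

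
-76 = -76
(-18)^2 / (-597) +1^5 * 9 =1683 / 199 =8.46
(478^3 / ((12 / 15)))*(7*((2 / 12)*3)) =477817165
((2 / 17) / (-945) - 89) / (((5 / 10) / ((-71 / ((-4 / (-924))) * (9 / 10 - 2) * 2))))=-24566600234 / 3825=-6422640.58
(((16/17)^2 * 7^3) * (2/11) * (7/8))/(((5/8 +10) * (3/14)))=17210368/810645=21.23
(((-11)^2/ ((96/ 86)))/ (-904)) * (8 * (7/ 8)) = -36421/ 43392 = -0.84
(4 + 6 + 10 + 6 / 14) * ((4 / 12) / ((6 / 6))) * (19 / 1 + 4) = 3289 / 21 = 156.62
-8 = -8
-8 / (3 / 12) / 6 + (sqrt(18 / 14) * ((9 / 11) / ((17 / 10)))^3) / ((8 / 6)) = -16 / 3 + 1640250 * sqrt(7) / 45774421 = -5.24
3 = 3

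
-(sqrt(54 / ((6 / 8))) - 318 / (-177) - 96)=5558 / 59 - 6* sqrt(2)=85.72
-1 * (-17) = 17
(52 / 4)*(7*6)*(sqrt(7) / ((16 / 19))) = 5187*sqrt(7) / 8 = 1715.44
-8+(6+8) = 6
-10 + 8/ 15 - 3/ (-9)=-137/ 15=-9.13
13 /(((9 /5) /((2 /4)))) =65 /18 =3.61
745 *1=745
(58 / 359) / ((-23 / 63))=-3654 / 8257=-0.44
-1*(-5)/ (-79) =-5/ 79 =-0.06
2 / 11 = 0.18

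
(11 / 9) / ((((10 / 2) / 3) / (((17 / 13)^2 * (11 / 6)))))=34969 / 15210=2.30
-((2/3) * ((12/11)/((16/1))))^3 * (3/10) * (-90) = 27/10648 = 0.00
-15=-15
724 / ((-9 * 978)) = -362 / 4401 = -0.08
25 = 25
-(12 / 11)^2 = -144 / 121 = -1.19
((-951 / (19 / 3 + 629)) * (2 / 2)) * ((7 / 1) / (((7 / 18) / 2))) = -51354 / 953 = -53.89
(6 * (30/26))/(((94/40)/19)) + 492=334812/611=547.97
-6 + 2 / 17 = -100 / 17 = -5.88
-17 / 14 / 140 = -17 / 1960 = -0.01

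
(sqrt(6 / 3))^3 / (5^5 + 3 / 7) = 7 * sqrt(2) / 10939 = 0.00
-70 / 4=-35 / 2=-17.50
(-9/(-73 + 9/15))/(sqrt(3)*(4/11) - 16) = -5445/699746 - 495*sqrt(3)/2798984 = -0.01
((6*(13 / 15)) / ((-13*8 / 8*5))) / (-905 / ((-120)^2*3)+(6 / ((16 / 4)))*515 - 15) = -3456 / 32723095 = -0.00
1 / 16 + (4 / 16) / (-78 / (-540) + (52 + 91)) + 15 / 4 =786223 / 206128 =3.81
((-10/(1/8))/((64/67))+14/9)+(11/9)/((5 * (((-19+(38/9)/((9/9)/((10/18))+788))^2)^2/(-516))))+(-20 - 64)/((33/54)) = -90331753941139391453752485289/411253224957505713503637180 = -219.65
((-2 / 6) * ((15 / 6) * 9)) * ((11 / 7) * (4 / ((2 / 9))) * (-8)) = 11880 / 7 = 1697.14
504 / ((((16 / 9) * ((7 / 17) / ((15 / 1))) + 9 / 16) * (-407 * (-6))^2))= 514080 / 3718323103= 0.00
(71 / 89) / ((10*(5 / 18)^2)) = 11502 / 11125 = 1.03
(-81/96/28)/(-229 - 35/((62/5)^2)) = 8649/65792608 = 0.00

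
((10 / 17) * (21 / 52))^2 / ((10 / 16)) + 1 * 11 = 541661 / 48841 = 11.09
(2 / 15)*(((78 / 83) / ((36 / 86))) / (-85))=-1118 / 317475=-0.00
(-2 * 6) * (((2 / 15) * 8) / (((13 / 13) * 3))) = -64 / 15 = -4.27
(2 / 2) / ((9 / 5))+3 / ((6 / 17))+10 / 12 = 89 / 9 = 9.89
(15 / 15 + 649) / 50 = 13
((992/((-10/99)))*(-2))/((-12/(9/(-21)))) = 24552/35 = 701.49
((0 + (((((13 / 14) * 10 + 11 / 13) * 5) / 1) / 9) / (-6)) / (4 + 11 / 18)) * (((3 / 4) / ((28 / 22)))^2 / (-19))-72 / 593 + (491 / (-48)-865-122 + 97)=-360416735480209 / 400308758304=-900.35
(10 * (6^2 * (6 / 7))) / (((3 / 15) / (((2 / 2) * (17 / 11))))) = 183600 / 77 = 2384.42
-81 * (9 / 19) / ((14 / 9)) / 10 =-2.47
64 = 64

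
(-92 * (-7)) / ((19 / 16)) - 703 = -3053 / 19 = -160.68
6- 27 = -21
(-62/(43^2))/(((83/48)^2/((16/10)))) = -1142784/63688805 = -0.02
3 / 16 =0.19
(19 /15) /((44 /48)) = 76 /55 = 1.38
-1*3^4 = -81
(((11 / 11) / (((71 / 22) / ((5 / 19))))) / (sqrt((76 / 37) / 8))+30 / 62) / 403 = 110 * sqrt(1406) / 10329293+15 / 12493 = 0.00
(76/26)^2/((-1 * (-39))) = 1444/6591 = 0.22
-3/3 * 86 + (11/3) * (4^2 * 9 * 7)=3610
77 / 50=1.54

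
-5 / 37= -0.14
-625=-625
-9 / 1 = -9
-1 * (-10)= 10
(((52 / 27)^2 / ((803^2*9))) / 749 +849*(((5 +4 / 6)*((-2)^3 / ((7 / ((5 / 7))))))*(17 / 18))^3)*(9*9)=-418930817853834240208 / 73054272081483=-5734514.98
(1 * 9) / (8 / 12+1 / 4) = 108 / 11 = 9.82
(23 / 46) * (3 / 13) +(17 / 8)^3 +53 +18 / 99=4604767 / 73216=62.89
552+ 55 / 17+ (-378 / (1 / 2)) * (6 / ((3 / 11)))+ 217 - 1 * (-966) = -253194 / 17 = -14893.76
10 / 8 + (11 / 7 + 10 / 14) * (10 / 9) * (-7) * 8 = -5075 / 36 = -140.97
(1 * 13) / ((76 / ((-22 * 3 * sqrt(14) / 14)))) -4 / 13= -429 * sqrt(14) / 532 -4 / 13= -3.32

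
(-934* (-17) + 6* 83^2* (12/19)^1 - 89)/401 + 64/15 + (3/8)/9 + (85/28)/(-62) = 10786433863/99199380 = 108.73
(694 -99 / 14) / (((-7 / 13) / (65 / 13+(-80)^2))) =-8171015.36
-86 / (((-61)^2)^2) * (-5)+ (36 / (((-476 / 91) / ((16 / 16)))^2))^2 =32032110873361 / 18502695778576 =1.73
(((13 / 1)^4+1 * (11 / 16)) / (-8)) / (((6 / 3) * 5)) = -456987 / 1280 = -357.02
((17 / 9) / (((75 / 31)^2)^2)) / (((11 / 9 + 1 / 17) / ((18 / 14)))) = 266897569 / 4823437500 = 0.06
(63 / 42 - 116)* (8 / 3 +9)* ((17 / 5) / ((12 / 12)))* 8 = -109004 / 3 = -36334.67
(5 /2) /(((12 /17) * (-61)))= -85 /1464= -0.06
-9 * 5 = -45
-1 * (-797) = 797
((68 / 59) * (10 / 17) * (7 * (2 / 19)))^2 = 313600 / 1256641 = 0.25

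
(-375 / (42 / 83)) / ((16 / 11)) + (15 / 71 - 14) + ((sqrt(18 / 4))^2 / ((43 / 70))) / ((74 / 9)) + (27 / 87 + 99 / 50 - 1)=-9559400648753 / 18344866400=-521.09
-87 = -87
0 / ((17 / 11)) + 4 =4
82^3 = 551368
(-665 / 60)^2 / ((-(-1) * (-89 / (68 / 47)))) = -300713 / 150588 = -2.00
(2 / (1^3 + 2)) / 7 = 0.10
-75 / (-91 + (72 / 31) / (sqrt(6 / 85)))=27900*sqrt(510) / 7884601 + 6558825 / 7884601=0.91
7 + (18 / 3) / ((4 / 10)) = 22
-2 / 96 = -1 / 48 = -0.02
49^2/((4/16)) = 9604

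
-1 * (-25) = 25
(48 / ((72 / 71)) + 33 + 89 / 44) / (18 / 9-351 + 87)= -10871 / 34584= -0.31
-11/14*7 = -11/2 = -5.50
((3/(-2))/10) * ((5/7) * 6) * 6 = -3.86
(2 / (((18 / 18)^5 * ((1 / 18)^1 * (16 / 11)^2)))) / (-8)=-1089 / 512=-2.13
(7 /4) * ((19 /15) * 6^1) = 133 /10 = 13.30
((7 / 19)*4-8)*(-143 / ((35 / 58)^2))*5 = 59650448 / 4655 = 12814.27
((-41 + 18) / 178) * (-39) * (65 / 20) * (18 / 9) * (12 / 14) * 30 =524745 / 623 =842.29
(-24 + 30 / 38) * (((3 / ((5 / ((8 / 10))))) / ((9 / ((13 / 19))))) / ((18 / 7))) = -8918 / 27075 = -0.33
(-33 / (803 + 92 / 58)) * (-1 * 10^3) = 957000 / 23333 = 41.01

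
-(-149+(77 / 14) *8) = 105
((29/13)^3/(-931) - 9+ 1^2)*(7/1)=-16387645/292201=-56.08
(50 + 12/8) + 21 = 145/2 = 72.50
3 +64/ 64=4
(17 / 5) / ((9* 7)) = 17 / 315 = 0.05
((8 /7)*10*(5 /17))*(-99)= -39600 /119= -332.77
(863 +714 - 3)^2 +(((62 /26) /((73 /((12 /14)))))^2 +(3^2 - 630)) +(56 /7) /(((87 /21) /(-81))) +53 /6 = 19017457680002563 /7678524126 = 2476707.42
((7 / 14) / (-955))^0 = 1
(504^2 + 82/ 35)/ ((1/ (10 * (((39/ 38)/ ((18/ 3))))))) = 57789173/ 133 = 434505.06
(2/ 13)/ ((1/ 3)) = 6/ 13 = 0.46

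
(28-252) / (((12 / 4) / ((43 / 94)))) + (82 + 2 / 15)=33824 / 705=47.98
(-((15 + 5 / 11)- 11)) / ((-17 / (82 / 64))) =0.34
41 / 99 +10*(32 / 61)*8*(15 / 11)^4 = 1169728831 / 8037909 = 145.53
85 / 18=4.72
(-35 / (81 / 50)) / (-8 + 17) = -1750 / 729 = -2.40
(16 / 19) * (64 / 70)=512 / 665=0.77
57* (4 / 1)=228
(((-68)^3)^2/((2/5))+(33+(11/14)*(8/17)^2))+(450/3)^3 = 500029121062991/2023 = 247172081593.17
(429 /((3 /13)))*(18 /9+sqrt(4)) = 7436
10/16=5/8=0.62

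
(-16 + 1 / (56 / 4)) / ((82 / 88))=-4906 / 287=-17.09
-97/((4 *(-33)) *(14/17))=1649/1848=0.89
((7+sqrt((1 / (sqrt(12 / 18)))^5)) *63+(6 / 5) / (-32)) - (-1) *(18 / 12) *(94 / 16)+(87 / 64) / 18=189 *2^(3 / 4) *3^(1 / 4) / 4+863713 / 1920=554.43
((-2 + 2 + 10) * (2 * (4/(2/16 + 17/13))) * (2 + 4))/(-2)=-167.52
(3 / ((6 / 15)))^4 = 50625 / 16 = 3164.06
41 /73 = 0.56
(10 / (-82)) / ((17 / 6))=-30 / 697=-0.04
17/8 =2.12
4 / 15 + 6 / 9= 14 / 15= 0.93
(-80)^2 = 6400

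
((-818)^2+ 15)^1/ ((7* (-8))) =-669139/ 56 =-11948.91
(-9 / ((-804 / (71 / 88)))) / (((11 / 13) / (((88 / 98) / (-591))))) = -923 / 56914088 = -0.00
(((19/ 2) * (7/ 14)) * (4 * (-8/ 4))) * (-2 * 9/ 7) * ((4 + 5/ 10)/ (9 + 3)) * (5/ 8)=2565/ 112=22.90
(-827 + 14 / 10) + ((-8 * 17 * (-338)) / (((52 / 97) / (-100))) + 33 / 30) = -17151249 / 2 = -8575624.50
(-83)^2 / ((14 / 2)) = 6889 / 7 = 984.14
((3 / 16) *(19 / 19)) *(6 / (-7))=-9 / 56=-0.16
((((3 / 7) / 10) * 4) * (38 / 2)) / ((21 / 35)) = 38 / 7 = 5.43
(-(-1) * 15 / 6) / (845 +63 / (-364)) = 130 / 43931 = 0.00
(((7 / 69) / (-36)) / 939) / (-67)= 7 / 156275892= 0.00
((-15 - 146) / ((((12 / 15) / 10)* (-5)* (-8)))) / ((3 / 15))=-251.56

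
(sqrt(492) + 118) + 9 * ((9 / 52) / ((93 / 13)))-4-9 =2 * sqrt(123) + 13047 / 124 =127.40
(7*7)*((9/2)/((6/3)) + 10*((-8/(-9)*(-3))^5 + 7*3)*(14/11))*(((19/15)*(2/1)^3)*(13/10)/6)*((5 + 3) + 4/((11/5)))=-1528116.36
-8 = -8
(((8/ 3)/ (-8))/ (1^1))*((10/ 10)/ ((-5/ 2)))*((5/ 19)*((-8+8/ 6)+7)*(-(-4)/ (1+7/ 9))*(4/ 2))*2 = 2/ 19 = 0.11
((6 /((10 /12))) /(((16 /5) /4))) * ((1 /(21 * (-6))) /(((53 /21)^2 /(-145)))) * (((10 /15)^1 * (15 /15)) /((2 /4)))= 6090 /2809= 2.17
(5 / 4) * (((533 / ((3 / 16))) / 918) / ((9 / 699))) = 1241890 / 4131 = 300.63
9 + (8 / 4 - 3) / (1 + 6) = 62 / 7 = 8.86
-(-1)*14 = 14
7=7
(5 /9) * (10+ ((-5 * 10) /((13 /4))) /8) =175 /39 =4.49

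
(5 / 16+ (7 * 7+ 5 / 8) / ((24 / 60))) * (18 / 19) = 8955 / 76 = 117.83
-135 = -135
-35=-35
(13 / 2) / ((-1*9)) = -13 / 18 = -0.72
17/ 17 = 1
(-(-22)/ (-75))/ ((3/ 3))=-22/ 75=-0.29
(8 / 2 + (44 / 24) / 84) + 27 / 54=2279 / 504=4.52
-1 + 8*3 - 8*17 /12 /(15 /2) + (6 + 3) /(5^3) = 24256 /1125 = 21.56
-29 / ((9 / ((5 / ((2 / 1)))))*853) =-145 / 15354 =-0.01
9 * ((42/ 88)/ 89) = 189/ 3916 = 0.05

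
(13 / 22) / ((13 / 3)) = 3 / 22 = 0.14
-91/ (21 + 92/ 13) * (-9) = 10647/ 365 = 29.17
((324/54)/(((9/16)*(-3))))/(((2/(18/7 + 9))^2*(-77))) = 5832/3773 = 1.55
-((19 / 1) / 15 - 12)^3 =4173281 / 3375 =1236.53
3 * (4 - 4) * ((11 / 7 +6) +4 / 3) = 0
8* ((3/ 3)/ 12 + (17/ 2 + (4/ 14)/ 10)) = 7234/ 105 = 68.90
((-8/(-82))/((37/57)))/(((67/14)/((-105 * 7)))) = -2346120/101639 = -23.08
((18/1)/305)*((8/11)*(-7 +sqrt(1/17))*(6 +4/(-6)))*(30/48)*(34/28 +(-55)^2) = -2925.72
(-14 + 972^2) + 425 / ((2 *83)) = 944772.56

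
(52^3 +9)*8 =1124936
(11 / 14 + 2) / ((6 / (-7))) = -13 / 4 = -3.25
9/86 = 0.10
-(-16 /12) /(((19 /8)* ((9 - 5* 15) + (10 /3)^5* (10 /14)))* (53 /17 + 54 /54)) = 11016 /18417365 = 0.00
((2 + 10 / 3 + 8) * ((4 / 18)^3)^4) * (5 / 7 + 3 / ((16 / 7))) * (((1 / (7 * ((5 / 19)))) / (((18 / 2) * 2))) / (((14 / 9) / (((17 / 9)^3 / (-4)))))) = -2712290432 / 211861974925393821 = -0.00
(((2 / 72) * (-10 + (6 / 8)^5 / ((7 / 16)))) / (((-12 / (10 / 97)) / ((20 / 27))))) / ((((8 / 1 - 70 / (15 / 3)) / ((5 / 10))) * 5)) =-21185 / 760306176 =-0.00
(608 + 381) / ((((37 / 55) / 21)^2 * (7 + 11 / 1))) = 146594525 / 2738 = 53540.73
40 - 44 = -4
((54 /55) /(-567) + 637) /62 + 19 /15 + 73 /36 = 5829889 /429660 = 13.57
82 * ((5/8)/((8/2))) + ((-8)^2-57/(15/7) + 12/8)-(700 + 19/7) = -651.00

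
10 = 10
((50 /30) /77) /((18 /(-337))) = -0.41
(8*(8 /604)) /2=0.05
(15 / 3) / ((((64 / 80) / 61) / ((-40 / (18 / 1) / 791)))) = -7625 / 7119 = -1.07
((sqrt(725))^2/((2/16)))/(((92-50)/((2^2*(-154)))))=-255200/3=-85066.67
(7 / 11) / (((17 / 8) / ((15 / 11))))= 840 / 2057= 0.41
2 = 2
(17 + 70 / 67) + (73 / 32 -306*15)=-9797381 / 2144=-4569.67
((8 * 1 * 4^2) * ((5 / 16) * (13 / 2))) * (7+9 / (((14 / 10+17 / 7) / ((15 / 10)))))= 2736.79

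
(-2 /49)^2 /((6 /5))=10 /7203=0.00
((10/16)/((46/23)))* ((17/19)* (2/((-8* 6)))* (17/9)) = -1445/65664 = -0.02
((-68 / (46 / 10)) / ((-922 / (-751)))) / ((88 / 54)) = -1723545 / 233266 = -7.39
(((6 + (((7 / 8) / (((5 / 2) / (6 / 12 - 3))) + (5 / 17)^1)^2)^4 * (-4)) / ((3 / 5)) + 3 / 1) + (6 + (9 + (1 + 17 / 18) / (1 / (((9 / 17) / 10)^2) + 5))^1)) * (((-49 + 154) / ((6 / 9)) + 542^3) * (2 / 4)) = 4573742263434205531697081433389 / 2057805118163279413248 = 2222631396.46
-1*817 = -817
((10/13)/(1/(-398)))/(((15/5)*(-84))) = 995/819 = 1.21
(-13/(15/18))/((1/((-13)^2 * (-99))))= 1305018/5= 261003.60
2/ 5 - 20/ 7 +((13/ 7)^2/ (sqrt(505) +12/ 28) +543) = 169 * sqrt(505)/ 24736 +467977849/ 865760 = 540.69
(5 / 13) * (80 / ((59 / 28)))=11200 / 767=14.60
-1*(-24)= 24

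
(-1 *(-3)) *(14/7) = 6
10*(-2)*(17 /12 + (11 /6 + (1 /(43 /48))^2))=-89.92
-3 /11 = -0.27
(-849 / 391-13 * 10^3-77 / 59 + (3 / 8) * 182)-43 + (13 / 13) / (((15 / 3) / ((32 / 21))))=-125742823583 / 9688980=-12977.92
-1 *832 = -832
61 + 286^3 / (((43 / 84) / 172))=7860268477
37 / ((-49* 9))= -37 / 441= -0.08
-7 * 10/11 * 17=-1190/11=-108.18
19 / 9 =2.11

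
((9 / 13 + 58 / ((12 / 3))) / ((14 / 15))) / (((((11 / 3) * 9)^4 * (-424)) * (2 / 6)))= -1975 / 20336700384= -0.00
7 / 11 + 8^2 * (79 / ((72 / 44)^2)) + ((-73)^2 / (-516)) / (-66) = 578983105 / 306504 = 1888.99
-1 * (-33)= 33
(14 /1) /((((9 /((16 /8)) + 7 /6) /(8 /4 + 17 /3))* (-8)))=-161 /68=-2.37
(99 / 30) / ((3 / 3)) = 33 / 10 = 3.30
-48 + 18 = -30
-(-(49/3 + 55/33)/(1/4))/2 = 36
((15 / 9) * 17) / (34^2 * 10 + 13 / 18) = 510 / 208093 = 0.00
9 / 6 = 3 / 2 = 1.50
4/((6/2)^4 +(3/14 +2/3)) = 168/3439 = 0.05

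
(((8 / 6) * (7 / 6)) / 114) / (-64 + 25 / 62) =-434 / 2022759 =-0.00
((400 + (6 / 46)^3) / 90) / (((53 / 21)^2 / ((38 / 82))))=4531015937 / 14012612230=0.32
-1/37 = -0.03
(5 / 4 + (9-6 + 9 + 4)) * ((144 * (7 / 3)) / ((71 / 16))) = 92736 / 71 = 1306.14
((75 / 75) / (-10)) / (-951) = 1 / 9510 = 0.00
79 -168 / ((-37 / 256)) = 45931 / 37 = 1241.38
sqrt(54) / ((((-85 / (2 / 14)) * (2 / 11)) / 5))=-33 * sqrt(6) / 238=-0.34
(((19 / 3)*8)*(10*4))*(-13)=-79040 / 3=-26346.67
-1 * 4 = -4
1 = 1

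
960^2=921600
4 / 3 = 1.33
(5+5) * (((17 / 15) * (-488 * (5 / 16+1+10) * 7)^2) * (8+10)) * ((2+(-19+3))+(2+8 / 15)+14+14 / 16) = 41532218405657 / 40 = 1038305460141.42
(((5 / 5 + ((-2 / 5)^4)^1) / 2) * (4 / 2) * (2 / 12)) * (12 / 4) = 641 / 1250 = 0.51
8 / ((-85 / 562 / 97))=-436112 / 85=-5130.73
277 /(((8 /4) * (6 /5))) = 1385 /12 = 115.42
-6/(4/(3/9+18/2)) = -14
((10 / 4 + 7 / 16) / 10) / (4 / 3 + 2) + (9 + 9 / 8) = 16341 / 1600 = 10.21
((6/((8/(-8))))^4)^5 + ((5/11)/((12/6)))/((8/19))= 3656158440062976.54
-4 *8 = -32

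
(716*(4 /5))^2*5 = 8202496 /5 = 1640499.20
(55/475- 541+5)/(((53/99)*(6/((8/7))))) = -6719988/35245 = -190.67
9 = 9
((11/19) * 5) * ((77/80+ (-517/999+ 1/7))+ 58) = 360540191/2125872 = 169.60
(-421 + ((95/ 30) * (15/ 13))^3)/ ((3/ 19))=-41433433/ 17576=-2357.39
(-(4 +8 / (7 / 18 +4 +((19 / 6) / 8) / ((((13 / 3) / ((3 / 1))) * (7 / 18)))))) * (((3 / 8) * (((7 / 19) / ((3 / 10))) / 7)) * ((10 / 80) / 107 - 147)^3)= 462989386940440320535 / 397713326459392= 1164128.42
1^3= 1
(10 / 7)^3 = 1000 / 343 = 2.92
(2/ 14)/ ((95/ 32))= 32/ 665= 0.05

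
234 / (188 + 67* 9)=0.30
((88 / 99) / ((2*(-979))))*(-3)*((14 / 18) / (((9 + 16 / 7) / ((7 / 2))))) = 686 / 2088207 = 0.00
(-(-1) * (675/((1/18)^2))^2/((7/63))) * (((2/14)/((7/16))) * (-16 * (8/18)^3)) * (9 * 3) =-261213880320000/49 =-5330895516734.69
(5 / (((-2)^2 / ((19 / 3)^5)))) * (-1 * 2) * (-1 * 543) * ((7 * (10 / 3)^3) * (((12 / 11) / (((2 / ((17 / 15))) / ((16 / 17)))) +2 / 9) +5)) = 4506612842504500 / 216513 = 20814513874.48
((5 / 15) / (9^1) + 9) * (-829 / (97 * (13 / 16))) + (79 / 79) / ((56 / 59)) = -179230523 / 1906632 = -94.00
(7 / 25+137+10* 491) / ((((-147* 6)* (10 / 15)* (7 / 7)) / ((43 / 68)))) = -387559 / 71400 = -5.43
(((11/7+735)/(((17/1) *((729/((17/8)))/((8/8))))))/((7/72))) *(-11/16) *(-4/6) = 14179/23814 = 0.60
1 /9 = 0.11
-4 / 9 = -0.44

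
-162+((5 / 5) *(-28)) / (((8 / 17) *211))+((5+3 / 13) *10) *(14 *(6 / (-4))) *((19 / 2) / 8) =-4023172 / 2743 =-1466.71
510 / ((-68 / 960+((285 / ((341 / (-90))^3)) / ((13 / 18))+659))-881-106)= -63093977575200 / 41484395391001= -1.52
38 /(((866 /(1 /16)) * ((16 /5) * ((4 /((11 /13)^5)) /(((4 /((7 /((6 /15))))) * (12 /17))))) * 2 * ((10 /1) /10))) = 9179907 /1224423322304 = 0.00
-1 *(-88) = 88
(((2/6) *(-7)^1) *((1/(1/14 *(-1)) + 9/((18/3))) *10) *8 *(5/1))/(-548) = -21.29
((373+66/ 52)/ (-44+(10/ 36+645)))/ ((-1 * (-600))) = 29193/ 28139800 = 0.00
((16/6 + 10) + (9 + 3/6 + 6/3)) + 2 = 157/6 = 26.17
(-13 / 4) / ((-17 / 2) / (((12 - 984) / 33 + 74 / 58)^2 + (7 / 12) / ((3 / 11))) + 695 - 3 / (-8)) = -5833423906 / 1248109191047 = -0.00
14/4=7/2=3.50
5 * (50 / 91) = 250 / 91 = 2.75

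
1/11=0.09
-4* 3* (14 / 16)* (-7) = 147 / 2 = 73.50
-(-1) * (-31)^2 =961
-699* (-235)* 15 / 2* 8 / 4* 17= 41887575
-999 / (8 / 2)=-999 / 4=-249.75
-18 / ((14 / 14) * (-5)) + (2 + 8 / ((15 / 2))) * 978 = 15014 / 5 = 3002.80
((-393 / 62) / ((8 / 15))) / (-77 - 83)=0.07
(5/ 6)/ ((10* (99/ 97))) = 97/ 1188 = 0.08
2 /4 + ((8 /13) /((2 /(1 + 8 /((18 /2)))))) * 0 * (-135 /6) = 1 /2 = 0.50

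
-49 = -49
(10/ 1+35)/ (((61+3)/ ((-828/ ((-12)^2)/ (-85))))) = 207/ 4352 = 0.05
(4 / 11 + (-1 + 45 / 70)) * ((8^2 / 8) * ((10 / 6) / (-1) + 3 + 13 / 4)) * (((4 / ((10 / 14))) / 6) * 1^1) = 2 / 9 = 0.22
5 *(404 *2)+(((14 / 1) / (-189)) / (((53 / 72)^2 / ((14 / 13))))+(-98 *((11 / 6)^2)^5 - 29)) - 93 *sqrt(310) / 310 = -41982621370258765 / 1104021674496 - 3 *sqrt(310) / 10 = -38032.27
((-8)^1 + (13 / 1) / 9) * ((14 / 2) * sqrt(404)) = -826 * sqrt(101) / 9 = -922.36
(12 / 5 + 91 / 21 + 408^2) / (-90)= -2497061 / 1350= -1849.67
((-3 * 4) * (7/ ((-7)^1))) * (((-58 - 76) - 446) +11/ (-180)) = -104411/ 15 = -6960.73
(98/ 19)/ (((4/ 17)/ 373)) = 310709/ 38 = 8176.55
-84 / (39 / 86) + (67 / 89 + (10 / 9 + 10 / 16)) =-15223127 / 83304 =-182.74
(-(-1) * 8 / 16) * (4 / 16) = 1 / 8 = 0.12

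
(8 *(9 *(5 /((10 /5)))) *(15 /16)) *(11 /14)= 7425 /56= 132.59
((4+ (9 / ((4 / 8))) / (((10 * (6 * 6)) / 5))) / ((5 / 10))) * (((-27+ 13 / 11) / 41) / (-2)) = 1207 / 451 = 2.68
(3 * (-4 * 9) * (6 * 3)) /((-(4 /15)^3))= 820125 /8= 102515.62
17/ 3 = 5.67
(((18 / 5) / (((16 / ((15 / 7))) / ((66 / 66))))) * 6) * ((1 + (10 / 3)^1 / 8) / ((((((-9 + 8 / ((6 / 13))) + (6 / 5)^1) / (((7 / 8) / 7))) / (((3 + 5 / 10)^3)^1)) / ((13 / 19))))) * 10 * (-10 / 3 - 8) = -9558675 / 53504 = -178.65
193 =193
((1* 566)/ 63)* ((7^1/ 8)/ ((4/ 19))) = 5377/ 144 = 37.34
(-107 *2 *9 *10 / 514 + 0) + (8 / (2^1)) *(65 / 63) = -539870 / 16191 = -33.34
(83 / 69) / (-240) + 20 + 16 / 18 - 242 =-1220561 / 5520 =-221.12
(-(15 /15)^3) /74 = -1 /74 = -0.01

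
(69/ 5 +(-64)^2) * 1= 20549/ 5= 4109.80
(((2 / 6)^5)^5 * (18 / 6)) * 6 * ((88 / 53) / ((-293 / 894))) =-52448 / 487316474668161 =-0.00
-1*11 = -11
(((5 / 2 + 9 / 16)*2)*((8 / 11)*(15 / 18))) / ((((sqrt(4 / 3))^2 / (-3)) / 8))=-735 / 11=-66.82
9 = 9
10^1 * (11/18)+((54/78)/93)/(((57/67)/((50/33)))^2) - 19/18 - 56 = -48404626693/950585922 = -50.92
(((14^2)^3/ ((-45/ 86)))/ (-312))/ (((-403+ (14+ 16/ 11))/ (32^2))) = -18606866432/ 152685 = -121864.40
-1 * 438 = -438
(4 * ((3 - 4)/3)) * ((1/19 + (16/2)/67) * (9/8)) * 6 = -1971/1273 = -1.55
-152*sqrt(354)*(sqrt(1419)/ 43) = -456*sqrt(55814)/ 43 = -2505.35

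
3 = 3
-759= -759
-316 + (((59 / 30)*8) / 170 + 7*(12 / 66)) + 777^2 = 8462886473 / 14025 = 603414.37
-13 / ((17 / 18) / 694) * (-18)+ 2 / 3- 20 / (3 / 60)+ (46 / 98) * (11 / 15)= 2143513711 / 12495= 171549.72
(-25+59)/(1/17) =578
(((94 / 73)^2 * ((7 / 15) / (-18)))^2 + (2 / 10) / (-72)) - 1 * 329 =-1362216353883997 / 4140463537800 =-329.00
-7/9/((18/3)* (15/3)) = -7/270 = -0.03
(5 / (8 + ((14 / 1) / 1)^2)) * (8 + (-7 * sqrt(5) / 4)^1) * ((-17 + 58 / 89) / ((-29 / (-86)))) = -4.86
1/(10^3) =1/1000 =0.00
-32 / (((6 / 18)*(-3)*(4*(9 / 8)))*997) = 64 / 8973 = 0.01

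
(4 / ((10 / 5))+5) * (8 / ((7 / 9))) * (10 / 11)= 720 / 11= 65.45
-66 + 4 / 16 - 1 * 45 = -443 / 4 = -110.75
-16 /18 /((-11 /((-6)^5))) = -6912 /11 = -628.36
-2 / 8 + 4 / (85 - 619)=-275 / 1068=-0.26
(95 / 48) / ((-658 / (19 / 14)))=-1805 / 442176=-0.00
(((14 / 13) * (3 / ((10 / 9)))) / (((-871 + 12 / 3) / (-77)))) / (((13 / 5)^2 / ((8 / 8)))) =24255 / 634933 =0.04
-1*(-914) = 914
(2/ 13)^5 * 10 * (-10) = -3200/ 371293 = -0.01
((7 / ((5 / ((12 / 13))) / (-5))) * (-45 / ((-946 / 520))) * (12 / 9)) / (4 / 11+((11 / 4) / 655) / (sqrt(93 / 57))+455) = -35814144831360000 / 76526797741966501+10651872000 * sqrt(589) / 76526797741966501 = -0.47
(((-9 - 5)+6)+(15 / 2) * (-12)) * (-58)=5684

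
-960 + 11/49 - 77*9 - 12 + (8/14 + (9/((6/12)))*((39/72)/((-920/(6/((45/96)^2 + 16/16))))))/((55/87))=-644110508434/387096325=-1663.95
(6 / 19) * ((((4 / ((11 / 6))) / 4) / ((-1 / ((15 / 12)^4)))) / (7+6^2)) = -5625 / 575168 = -0.01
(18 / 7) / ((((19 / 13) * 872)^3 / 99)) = 1957527 / 15917626208512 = 0.00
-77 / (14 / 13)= -143 / 2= -71.50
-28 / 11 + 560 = 6132 / 11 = 557.45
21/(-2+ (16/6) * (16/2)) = 63/58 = 1.09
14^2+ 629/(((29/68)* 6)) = 38438/87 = 441.82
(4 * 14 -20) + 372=408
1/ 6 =0.17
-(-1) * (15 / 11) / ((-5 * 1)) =-3 / 11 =-0.27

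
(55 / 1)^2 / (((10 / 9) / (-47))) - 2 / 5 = -1279579 / 10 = -127957.90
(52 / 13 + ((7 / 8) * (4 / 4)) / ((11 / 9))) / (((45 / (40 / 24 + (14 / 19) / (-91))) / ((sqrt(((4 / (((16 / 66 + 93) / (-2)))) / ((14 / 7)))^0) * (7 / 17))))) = 714049 / 9976824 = 0.07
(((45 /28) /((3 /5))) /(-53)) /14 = -75 /20776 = -0.00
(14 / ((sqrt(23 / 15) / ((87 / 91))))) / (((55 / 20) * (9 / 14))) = 3248 * sqrt(345) / 9867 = 6.11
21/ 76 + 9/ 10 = 447/ 380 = 1.18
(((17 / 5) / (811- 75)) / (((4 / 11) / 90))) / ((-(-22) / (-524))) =-20043 / 736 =-27.23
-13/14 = -0.93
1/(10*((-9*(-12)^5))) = 1/22394880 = 0.00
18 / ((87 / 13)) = 78 / 29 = 2.69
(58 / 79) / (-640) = -29 / 25280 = -0.00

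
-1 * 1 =-1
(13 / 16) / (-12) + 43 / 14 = 4037 / 1344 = 3.00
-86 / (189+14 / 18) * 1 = -387 / 854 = -0.45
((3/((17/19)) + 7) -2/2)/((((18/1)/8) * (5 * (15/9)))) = 0.50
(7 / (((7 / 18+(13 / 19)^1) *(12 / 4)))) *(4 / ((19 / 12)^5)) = 41803776 / 47827807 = 0.87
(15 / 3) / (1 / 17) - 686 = -601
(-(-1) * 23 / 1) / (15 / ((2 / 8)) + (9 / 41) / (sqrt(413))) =319356380 / 833103573 -943 * sqrt(413) / 277701191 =0.38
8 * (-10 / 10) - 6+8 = -6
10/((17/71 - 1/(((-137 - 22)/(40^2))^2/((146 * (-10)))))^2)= 32218490924010/70421252703845866669729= 0.00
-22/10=-11/5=-2.20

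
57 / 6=19 / 2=9.50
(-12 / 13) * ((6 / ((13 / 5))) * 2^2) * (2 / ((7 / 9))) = -25920 / 1183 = -21.91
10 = 10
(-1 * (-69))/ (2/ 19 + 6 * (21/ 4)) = 2622/ 1201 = 2.18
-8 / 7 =-1.14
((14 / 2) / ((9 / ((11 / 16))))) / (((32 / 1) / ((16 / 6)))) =77 / 1728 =0.04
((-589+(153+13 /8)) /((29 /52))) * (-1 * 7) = 316225 /58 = 5452.16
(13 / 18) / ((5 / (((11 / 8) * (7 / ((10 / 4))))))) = 1001 / 1800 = 0.56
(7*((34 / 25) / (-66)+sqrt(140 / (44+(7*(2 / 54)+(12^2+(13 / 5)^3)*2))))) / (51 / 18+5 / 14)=-833 / 18425+22050*sqrt(26040273) / 83080871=1.31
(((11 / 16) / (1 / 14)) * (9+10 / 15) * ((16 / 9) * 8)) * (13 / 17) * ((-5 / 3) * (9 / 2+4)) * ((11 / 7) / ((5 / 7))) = -2554552 / 81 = -31537.68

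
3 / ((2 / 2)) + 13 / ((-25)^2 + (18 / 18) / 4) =7555 / 2501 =3.02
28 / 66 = 14 / 33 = 0.42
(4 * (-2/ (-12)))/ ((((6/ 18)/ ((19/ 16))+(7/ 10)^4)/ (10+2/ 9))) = 34960000/ 2671713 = 13.09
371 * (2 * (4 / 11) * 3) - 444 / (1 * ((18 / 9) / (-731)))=1794006 / 11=163091.45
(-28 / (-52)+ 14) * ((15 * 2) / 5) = 1134 / 13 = 87.23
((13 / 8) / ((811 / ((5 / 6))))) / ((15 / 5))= 65 / 116784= 0.00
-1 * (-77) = 77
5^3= 125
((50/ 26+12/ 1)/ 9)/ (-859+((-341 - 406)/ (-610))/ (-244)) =-0.00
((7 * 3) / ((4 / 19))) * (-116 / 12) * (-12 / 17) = 11571 / 17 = 680.65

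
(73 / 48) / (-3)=-73 / 144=-0.51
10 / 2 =5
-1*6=-6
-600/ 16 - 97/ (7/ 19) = -300.79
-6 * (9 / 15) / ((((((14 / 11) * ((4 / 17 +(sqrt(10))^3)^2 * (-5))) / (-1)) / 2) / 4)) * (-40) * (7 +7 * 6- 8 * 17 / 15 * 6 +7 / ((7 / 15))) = 1.71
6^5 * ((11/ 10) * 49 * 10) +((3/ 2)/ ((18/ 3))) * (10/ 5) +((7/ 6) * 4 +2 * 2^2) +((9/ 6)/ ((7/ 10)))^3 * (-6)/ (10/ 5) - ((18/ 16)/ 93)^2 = 265254071680307/ 63287616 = 4191247.65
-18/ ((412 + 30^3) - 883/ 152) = -2736/ 4165741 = -0.00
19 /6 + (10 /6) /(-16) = 49 /16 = 3.06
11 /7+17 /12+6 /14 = 41 /12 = 3.42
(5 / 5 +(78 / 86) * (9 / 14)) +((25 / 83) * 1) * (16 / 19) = 1743681 / 949354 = 1.84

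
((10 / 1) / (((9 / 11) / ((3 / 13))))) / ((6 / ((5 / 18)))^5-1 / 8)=2750000 / 4584303477741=0.00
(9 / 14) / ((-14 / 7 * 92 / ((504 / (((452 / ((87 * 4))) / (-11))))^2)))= -18694309788 / 293687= -63653.86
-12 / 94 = -6 / 47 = -0.13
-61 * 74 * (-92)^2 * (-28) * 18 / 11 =19256073984 / 11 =1750552180.36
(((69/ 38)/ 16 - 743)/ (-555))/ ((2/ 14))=632345/ 67488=9.37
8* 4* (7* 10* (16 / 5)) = 7168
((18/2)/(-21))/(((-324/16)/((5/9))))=20/1701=0.01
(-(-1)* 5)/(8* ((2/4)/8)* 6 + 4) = 5/7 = 0.71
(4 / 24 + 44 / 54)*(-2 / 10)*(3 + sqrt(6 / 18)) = -53 / 90-53*sqrt(3) / 810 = -0.70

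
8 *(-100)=-800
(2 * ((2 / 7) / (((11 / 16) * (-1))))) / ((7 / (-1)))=64 / 539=0.12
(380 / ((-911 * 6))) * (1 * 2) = -380 / 2733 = -0.14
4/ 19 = 0.21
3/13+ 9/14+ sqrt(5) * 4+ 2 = 523/182+ 4 * sqrt(5) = 11.82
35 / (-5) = -7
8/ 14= 0.57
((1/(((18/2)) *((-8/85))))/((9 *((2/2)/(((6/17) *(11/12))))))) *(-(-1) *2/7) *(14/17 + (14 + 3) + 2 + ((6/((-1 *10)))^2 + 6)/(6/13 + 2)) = -3352129/12337920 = -0.27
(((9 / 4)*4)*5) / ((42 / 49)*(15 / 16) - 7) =-2520 / 347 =-7.26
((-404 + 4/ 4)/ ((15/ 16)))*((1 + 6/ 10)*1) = -51584/ 75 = -687.79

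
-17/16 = -1.06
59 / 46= 1.28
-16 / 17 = -0.94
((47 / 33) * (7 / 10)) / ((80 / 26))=4277 / 13200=0.32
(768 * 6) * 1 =4608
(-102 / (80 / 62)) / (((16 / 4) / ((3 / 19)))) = -4743 / 1520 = -3.12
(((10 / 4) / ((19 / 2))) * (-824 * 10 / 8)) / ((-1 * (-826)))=-2575 / 7847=-0.33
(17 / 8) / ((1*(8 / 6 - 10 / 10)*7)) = 51 / 56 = 0.91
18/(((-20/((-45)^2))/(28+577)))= -2205225/2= -1102612.50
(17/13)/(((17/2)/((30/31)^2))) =0.14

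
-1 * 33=-33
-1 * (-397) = 397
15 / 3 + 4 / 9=49 / 9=5.44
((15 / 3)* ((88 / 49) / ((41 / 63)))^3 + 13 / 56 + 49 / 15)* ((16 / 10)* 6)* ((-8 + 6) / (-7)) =1232004939724 / 4136983025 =297.80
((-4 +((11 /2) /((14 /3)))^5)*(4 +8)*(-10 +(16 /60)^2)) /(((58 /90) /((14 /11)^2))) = 99545070729 /192573920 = 516.92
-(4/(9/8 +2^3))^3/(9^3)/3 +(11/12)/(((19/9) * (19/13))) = 364937379799/1228526578476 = 0.30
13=13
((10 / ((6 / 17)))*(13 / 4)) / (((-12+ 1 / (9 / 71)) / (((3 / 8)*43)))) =-427635 / 1184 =-361.18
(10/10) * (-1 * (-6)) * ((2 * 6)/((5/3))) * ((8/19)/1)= 1728/95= 18.19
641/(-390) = -641/390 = -1.64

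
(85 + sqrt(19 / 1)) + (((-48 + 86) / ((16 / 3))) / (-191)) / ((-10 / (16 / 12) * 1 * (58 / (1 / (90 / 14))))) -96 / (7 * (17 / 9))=sqrt(19) + 92234336027 / 1186453800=82.10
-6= -6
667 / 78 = 8.55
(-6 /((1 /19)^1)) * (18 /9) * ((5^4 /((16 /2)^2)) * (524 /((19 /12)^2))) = -465394.74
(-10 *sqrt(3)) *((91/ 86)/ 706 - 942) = 285971905 *sqrt(3)/ 30358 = 16315.89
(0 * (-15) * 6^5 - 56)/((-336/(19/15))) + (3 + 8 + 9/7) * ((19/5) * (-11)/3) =-107711/630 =-170.97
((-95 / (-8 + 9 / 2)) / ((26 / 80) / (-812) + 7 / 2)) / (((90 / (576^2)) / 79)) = 85581496320 / 37889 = 2258742.55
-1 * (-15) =15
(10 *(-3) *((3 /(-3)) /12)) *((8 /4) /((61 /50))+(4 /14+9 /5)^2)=447569 /29890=14.97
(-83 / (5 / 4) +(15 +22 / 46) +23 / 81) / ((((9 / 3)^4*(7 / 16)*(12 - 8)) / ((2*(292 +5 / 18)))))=-208.82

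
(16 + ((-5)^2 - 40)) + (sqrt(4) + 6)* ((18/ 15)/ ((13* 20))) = 337/ 325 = 1.04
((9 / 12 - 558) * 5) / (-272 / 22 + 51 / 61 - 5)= 1495659 / 8872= 168.58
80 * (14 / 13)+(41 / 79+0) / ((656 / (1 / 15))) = 21235213 / 246480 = 86.15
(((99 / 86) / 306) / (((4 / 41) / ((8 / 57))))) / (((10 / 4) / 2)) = 902 / 208335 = 0.00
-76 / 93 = -0.82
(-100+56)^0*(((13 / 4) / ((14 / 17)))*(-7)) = -221 / 8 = -27.62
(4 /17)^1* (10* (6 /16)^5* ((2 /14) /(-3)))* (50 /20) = -2025 /974848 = -0.00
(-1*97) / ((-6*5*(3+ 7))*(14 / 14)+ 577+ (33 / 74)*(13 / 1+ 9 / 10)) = -71780 / 209567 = -0.34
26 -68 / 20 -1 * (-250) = 272.60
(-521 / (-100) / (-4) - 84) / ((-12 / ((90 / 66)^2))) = 102363 / 7744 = 13.22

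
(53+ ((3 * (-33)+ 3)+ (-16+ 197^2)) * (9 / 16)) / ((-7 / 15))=-46757.28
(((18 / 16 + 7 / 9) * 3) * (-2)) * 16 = -548 / 3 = -182.67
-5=-5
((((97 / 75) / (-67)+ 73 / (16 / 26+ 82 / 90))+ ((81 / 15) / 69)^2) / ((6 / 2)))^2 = 12879574955008070072401 / 50714121113601800625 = 253.96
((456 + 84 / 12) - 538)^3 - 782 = -422657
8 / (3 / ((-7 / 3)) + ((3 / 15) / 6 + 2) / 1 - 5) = -1680 / 893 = -1.88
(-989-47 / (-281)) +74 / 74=-277581 / 281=-987.83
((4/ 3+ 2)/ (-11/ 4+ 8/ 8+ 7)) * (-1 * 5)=-200/ 63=-3.17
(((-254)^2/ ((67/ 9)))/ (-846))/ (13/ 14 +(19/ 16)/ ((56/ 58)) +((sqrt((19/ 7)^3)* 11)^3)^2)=-83310505894784/ 115210259335274838120667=-0.00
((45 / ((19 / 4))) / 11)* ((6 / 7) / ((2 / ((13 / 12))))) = 585 / 1463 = 0.40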